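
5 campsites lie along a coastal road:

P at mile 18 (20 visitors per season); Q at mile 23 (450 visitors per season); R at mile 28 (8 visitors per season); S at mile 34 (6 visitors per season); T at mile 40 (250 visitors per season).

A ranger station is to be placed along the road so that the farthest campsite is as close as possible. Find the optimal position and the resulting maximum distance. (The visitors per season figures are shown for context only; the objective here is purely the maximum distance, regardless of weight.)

location 29, max distance 11

The 1-center on a line is the midpoint of the two extreme points: leftmost at 18, rightmost at 40.
Optimal location = (18 + 40)/2 = 29; maximum distance = (40 − 18)/2 = 11.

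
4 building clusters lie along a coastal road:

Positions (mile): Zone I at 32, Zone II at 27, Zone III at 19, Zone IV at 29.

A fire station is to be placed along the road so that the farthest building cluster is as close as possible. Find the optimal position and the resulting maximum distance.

The 1-center on a line is the midpoint of the two extreme points: leftmost at 19, rightmost at 32.
Optimal location = (19 + 32)/2 = 25.5; maximum distance = (32 − 19)/2 = 6.5.

location 25.5, max distance 6.5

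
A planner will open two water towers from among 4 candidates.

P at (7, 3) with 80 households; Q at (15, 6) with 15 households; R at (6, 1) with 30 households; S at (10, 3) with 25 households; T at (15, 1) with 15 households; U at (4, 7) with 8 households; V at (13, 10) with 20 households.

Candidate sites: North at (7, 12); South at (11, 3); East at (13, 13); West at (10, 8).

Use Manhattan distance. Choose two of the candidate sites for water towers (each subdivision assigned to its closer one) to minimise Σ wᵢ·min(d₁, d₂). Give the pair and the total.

{South, East}, total 898

Evaluate every pair (each demand assigned to the nearer of the two):
  {South, East}: total = 898
  {South, West}: total = 906
  {North, South}: total = 974
  {East, West}: total = 1496
  {North, West}: total = 1536
  {North, East}: total = 1849
Best pair: {South, East} with total 898.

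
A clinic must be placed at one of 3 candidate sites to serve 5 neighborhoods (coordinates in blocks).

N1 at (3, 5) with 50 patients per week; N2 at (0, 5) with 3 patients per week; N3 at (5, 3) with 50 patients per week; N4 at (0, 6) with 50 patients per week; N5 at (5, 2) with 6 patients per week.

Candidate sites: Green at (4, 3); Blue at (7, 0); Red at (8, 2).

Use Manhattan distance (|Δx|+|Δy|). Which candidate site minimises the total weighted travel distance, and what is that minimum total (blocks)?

Total weighted distance at each candidate:
  Green (4, 3): total = 580
  Blue (7, 0): total = 1410
  Red (8, 2): total = 1251
Minimum is at Green with total 580 blocks.

Green, total 580 blocks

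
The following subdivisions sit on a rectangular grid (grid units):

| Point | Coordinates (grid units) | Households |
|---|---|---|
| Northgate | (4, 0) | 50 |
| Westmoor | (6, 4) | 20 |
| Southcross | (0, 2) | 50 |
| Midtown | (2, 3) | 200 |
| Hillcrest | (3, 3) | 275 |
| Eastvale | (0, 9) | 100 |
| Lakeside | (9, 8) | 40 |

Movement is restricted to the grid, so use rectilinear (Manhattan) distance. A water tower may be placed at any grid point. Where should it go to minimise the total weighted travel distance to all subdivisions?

Manhattan distance separates: Σwᵢ(|x−xᵢ|+|y−yᵢ|) = Σwᵢ|x−xᵢ| + Σwᵢ|y−yᵢ|, so x and y are optimised independently as 1-D weighted medians.
Total weight W = 735; half = 367.5.
x-coordinate, sorted with cumulative weight:
  x=0 (Southcross, w=50) cum 50
  x=0 (Eastvale, w=100) cum 150
  x=2 (Midtown, w=200) cum 350
  x=3 (Hillcrest, w=275) cum 625  ← median
  x=4 (Northgate, w=50) cum 675
  x=6 (Westmoor, w=20) cum 695
  x=9 (Lakeside, w=40) cum 735
⇒ x* = 3
y-coordinate, sorted with cumulative weight:
  y=0 (Northgate, w=50) cum 50
  y=2 (Southcross, w=50) cum 100
  y=3 (Midtown, w=200) cum 300
  y=3 (Hillcrest, w=275) cum 575  ← median
  y=4 (Westmoor, w=20) cum 595
  y=8 (Lakeside, w=40) cum 635
  y=9 (Eastvale, w=100) cum 735
⇒ y* = 3

(3, 3)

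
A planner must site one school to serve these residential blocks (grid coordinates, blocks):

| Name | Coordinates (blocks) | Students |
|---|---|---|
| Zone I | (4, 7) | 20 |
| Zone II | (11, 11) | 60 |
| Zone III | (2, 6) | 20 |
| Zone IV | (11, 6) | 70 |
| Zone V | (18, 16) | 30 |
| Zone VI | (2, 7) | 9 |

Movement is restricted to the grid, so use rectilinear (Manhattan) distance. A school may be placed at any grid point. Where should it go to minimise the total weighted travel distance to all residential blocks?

Manhattan distance separates: Σwᵢ(|x−xᵢ|+|y−yᵢ|) = Σwᵢ|x−xᵢ| + Σwᵢ|y−yᵢ|, so x and y are optimised independently as 1-D weighted medians.
Total weight W = 209; half = 104.5.
x-coordinate, sorted with cumulative weight:
  x=2 (Zone III, w=20) cum 20
  x=2 (Zone VI, w=9) cum 29
  x=4 (Zone I, w=20) cum 49
  x=11 (Zone II, w=60) cum 109  ← median
  x=11 (Zone IV, w=70) cum 179
  x=18 (Zone V, w=30) cum 209
⇒ x* = 11
y-coordinate, sorted with cumulative weight:
  y=6 (Zone III, w=20) cum 20
  y=6 (Zone IV, w=70) cum 90
  y=7 (Zone I, w=20) cum 110  ← median
  y=7 (Zone VI, w=9) cum 119
  y=11 (Zone II, w=60) cum 179
  y=16 (Zone V, w=30) cum 209
⇒ y* = 7

(11, 7)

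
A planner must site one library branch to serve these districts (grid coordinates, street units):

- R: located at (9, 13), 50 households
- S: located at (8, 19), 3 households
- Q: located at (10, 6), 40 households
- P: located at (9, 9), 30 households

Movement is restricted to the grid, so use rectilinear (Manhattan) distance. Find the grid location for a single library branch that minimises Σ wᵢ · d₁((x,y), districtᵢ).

(9, 9)

Manhattan distance separates: Σwᵢ(|x−xᵢ|+|y−yᵢ|) = Σwᵢ|x−xᵢ| + Σwᵢ|y−yᵢ|, so x and y are optimised independently as 1-D weighted medians.
Total weight W = 123; half = 61.5.
x-coordinate, sorted with cumulative weight:
  x=8 (S, w=3) cum 3
  x=9 (R, w=50) cum 53
  x=9 (P, w=30) cum 83  ← median
  x=10 (Q, w=40) cum 123
⇒ x* = 9
y-coordinate, sorted with cumulative weight:
  y=6 (Q, w=40) cum 40
  y=9 (P, w=30) cum 70  ← median
  y=13 (R, w=50) cum 120
  y=19 (S, w=3) cum 123
⇒ y* = 9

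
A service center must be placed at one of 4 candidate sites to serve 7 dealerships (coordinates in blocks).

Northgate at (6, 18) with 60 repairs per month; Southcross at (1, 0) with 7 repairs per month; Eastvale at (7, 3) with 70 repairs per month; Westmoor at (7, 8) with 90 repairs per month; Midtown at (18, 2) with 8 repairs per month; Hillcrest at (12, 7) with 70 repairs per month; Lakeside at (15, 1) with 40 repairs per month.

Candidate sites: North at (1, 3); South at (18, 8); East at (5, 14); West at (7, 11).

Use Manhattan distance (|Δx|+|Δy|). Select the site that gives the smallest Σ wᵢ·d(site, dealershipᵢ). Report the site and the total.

West, total 2939 blocks

Total weighted distance at each candidate:
  North (1, 3): total = 4465
  South (18, 8): total = 4543
  East (5, 14): total = 4156
  West (7, 11): total = 2939
Minimum is at West with total 2939 blocks.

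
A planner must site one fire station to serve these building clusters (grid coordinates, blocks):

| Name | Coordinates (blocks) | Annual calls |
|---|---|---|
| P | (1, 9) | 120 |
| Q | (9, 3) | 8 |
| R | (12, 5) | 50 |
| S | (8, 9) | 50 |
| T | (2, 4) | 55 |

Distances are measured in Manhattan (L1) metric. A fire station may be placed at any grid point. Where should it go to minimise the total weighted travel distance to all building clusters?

(2, 9)

Manhattan distance separates: Σwᵢ(|x−xᵢ|+|y−yᵢ|) = Σwᵢ|x−xᵢ| + Σwᵢ|y−yᵢ|, so x and y are optimised independently as 1-D weighted medians.
Total weight W = 283; half = 141.5.
x-coordinate, sorted with cumulative weight:
  x=1 (P, w=120) cum 120
  x=2 (T, w=55) cum 175  ← median
  x=8 (S, w=50) cum 225
  x=9 (Q, w=8) cum 233
  x=12 (R, w=50) cum 283
⇒ x* = 2
y-coordinate, sorted with cumulative weight:
  y=3 (Q, w=8) cum 8
  y=4 (T, w=55) cum 63
  y=5 (R, w=50) cum 113
  y=9 (P, w=120) cum 233  ← median
  y=9 (S, w=50) cum 283
⇒ y* = 9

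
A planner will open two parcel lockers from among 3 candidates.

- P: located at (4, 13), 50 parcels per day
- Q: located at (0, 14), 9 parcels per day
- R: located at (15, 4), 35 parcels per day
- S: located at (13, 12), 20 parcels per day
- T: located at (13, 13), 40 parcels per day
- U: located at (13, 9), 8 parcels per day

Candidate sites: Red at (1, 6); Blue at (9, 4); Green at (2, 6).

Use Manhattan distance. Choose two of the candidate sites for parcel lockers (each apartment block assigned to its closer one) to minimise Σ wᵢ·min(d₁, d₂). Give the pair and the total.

{Blue, Green}, total 1582

Evaluate every pair (each demand assigned to the nearer of the two):
  {Blue, Green}: total = 1582
  {Red, Blue}: total = 1623
  {Red, Green}: total = 2228
Best pair: {Blue, Green} with total 1582.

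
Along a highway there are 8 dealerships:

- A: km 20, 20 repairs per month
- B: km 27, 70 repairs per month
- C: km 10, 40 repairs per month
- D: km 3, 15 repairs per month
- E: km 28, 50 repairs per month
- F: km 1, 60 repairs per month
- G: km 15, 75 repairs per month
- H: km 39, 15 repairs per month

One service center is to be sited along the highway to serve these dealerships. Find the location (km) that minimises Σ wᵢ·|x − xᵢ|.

For a sum of weighted absolute distances on a line, the optimum is the weighted median (not the mean). Total weight W = 345; half-weight = 172.5.
Sort by position and accumulate weight:
  km 1 (F, w=60) → cum 60
  km 3 (D, w=15) → cum 75
  km 10 (C, w=40) → cum 115
  km 15 (G, w=75) → cum 190  ≥ 172.5 → median here
  km 20 (A, w=20) → cum 210
  km 27 (B, w=70) → cum 280
  km 28 (E, w=50) → cum 330
  km 39 (H, w=15) → cum 345
Optimal location: km 15.

x = 15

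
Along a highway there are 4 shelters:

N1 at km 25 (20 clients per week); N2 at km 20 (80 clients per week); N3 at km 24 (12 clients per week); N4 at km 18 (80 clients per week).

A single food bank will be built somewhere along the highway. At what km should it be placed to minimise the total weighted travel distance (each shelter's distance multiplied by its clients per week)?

For a sum of weighted absolute distances on a line, the optimum is the weighted median (not the mean). Total weight W = 192; half-weight = 96.
Sort by position and accumulate weight:
  km 18 (N4, w=80) → cum 80
  km 20 (N2, w=80) → cum 160  ≥ 96 → median here
  km 24 (N3, w=12) → cum 172
  km 25 (N1, w=20) → cum 192
Optimal location: km 20.

x = 20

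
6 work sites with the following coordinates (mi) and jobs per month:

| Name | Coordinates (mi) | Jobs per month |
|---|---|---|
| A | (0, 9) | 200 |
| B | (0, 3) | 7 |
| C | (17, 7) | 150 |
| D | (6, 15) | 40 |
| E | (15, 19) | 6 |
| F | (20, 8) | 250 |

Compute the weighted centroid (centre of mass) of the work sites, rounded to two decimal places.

(12.07, 8.55)

The minimiser of Σwᵢ‖p−pᵢ‖² is the weighted centroid p* = (Σwᵢpᵢ)/(Σwᵢ).
Σwᵢ = 653.
Σwᵢxᵢ = 200·0 + 7·0 + 150·17 + 40·6 + 6·15 + 250·20 = 7880.
Σwᵢyᵢ = 200·9 + 7·3 + 150·7 + 40·15 + 6·19 + 250·8 = 5585.
x* = 7880/653 = 12.07, y* = 5585/653 = 8.55.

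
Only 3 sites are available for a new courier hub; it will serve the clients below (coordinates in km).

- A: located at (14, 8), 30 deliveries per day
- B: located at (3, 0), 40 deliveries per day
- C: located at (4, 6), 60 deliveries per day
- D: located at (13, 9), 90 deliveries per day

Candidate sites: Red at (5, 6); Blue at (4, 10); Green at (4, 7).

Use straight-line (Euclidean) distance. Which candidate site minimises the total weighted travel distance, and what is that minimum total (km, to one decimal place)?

Red, total 1358.5 km

Total weighted distance at each candidate:
  Red (5, 6): total = 1358.5
  Blue (4, 10): total = 1762.9
  Green (4, 7): total = 1474.1
Minimum is at Red with total 1358.5 km.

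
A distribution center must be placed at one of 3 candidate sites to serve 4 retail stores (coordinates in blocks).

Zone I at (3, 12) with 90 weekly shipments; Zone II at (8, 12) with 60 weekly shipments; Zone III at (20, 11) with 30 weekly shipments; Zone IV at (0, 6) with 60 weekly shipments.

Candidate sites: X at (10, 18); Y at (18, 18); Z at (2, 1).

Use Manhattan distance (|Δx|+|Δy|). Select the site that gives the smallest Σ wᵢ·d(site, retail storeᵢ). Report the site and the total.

Z, total 3360 blocks

Total weighted distance at each candidate:
  X (10, 18): total = 3480
  Y (18, 18): total = 4920
  Z (2, 1): total = 3360
Minimum is at Z with total 3360 blocks.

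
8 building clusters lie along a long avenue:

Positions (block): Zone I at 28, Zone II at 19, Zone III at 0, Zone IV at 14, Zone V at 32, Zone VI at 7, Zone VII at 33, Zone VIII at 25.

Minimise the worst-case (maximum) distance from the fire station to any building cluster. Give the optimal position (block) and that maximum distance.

location 16.5, max distance 16.5

The 1-center on a line is the midpoint of the two extreme points: leftmost at 0, rightmost at 33.
Optimal location = (0 + 33)/2 = 16.5; maximum distance = (33 − 0)/2 = 16.5.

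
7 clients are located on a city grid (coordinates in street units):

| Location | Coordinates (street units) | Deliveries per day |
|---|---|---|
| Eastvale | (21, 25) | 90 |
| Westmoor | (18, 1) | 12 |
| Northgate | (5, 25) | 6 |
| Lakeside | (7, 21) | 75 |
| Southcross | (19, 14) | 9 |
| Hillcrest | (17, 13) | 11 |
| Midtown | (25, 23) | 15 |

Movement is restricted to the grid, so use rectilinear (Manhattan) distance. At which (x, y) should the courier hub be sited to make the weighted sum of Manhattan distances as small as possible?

(19, 23)

Manhattan distance separates: Σwᵢ(|x−xᵢ|+|y−yᵢ|) = Σwᵢ|x−xᵢ| + Σwᵢ|y−yᵢ|, so x and y are optimised independently as 1-D weighted medians.
Total weight W = 218; half = 109.
x-coordinate, sorted with cumulative weight:
  x=5 (Northgate, w=6) cum 6
  x=7 (Lakeside, w=75) cum 81
  x=17 (Hillcrest, w=11) cum 92
  x=18 (Westmoor, w=12) cum 104
  x=19 (Southcross, w=9) cum 113  ← median
  x=21 (Eastvale, w=90) cum 203
  x=25 (Midtown, w=15) cum 218
⇒ x* = 19
y-coordinate, sorted with cumulative weight:
  y=1 (Westmoor, w=12) cum 12
  y=13 (Hillcrest, w=11) cum 23
  y=14 (Southcross, w=9) cum 32
  y=21 (Lakeside, w=75) cum 107
  y=23 (Midtown, w=15) cum 122  ← median
  y=25 (Eastvale, w=90) cum 212
  y=25 (Northgate, w=6) cum 218
⇒ y* = 23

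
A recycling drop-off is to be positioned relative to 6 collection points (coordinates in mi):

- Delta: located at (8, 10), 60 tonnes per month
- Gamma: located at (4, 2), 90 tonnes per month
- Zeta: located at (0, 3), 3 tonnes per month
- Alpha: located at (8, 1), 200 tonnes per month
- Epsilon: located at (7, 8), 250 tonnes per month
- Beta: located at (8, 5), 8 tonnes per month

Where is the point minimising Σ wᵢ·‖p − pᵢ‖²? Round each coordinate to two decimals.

(6.96, 4.96)

The minimiser of Σwᵢ‖p−pᵢ‖² is the weighted centroid p* = (Σwᵢpᵢ)/(Σwᵢ).
Σwᵢ = 611.
Σwᵢxᵢ = 60·8 + 90·4 + 3·0 + 200·8 + 250·7 + 8·8 = 4254.
Σwᵢyᵢ = 60·10 + 90·2 + 3·3 + 200·1 + 250·8 + 8·5 = 3029.
x* = 4254/611 = 6.96, y* = 3029/611 = 4.96.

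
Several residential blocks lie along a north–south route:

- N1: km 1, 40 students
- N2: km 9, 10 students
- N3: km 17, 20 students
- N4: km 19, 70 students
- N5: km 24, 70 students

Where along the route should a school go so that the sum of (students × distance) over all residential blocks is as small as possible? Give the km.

For a sum of weighted absolute distances on a line, the optimum is the weighted median (not the mean). Total weight W = 210; half-weight = 105.
Sort by position and accumulate weight:
  km 1 (N1, w=40) → cum 40
  km 9 (N2, w=10) → cum 50
  km 17 (N3, w=20) → cum 70
  km 19 (N4, w=70) → cum 140  ≥ 105 → median here
  km 24 (N5, w=70) → cum 210
Optimal location: km 19.

x = 19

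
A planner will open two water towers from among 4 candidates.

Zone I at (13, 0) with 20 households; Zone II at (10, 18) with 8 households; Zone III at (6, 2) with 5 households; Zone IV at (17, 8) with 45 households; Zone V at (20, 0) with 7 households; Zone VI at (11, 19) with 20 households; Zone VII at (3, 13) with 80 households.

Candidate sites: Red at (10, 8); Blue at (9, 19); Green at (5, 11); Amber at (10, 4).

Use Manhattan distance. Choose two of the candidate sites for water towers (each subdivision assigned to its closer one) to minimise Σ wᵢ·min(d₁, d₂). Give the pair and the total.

{Red, Green}, total 1351

Evaluate every pair (each demand assigned to the nearer of the two):
  {Red, Green}: total = 1351
  {Green, Amber}: total = 1459
  {Blue, Green}: total = 1663
  {Red, Blue}: total = 1727
  {Blue, Amber}: total = 1779
  {Red, Amber}: total = 1863
Best pair: {Red, Green} with total 1351.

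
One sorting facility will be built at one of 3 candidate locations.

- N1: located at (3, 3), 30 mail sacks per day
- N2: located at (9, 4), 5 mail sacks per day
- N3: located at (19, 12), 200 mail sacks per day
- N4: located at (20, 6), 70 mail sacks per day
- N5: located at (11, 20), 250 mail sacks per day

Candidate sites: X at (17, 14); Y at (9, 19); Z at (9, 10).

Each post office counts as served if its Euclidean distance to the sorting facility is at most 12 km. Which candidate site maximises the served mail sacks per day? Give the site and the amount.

Coverage radius r = 12 km; a point is covered iff (Δx)²+(Δy)² ≤ 12² = 144.
  X (17, 14): covers {N3, N4, N5} → 520
  Y (9, 19): covers {N5} → 250
  Z (9, 10): covers {N1, N2, N3, N4, N5} → 555
Maximum coverage at Z: 555 mail sacks per day.

Z, covering 555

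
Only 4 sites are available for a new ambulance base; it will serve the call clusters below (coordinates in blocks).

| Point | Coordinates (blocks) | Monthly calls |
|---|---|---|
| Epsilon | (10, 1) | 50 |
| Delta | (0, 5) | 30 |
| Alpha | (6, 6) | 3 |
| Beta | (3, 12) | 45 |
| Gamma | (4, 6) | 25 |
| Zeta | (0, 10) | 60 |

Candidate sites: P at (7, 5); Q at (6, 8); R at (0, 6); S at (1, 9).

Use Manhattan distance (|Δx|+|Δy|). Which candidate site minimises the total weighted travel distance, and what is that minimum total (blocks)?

S, total 1519 blocks

Total weighted distance at each candidate:
  P (7, 5): total = 1881
  Q (6, 8): total = 1721
  R (0, 6): total = 1543
  S (1, 9): total = 1519
Minimum is at S with total 1519 blocks.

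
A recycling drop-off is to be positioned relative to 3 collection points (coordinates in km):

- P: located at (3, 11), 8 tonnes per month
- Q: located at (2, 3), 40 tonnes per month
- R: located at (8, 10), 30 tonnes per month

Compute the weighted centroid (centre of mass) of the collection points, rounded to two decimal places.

(4.41, 6.51)

The minimiser of Σwᵢ‖p−pᵢ‖² is the weighted centroid p* = (Σwᵢpᵢ)/(Σwᵢ).
Σwᵢ = 78.
Σwᵢxᵢ = 8·3 + 40·2 + 30·8 = 344.
Σwᵢyᵢ = 8·11 + 40·3 + 30·10 = 508.
x* = 344/78 = 4.41, y* = 508/78 = 6.51.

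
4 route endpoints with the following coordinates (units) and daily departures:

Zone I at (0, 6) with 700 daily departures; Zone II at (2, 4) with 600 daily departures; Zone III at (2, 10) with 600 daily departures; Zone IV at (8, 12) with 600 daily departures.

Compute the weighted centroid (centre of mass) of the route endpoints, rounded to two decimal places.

The minimiser of Σwᵢ‖p−pᵢ‖² is the weighted centroid p* = (Σwᵢpᵢ)/(Σwᵢ).
Σwᵢ = 2500.
Σwᵢxᵢ = 700·0 + 600·2 + 600·2 + 600·8 = 7200.
Σwᵢyᵢ = 700·6 + 600·4 + 600·10 + 600·12 = 19800.
x* = 7200/2500 = 2.88, y* = 19800/2500 = 7.92.

(2.88, 7.92)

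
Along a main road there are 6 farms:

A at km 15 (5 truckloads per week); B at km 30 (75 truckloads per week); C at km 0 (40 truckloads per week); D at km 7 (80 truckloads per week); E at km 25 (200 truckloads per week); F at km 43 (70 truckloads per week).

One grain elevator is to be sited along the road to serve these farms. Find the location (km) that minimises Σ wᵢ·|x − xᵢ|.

x = 25

For a sum of weighted absolute distances on a line, the optimum is the weighted median (not the mean). Total weight W = 470; half-weight = 235.
Sort by position and accumulate weight:
  km 0 (C, w=40) → cum 40
  km 7 (D, w=80) → cum 120
  km 15 (A, w=5) → cum 125
  km 25 (E, w=200) → cum 325  ≥ 235 → median here
  km 30 (B, w=75) → cum 400
  km 43 (F, w=70) → cum 470
Optimal location: km 25.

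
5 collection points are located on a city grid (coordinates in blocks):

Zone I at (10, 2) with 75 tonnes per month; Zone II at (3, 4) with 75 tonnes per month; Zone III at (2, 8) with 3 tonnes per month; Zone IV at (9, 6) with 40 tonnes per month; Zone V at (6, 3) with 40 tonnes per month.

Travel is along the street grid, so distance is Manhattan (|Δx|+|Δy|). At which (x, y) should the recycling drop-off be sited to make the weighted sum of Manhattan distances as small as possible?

Manhattan distance separates: Σwᵢ(|x−xᵢ|+|y−yᵢ|) = Σwᵢ|x−xᵢ| + Σwᵢ|y−yᵢ|, so x and y are optimised independently as 1-D weighted medians.
Total weight W = 233; half = 116.5.
x-coordinate, sorted with cumulative weight:
  x=2 (Zone III, w=3) cum 3
  x=3 (Zone II, w=75) cum 78
  x=6 (Zone V, w=40) cum 118  ← median
  x=9 (Zone IV, w=40) cum 158
  x=10 (Zone I, w=75) cum 233
⇒ x* = 6
y-coordinate, sorted with cumulative weight:
  y=2 (Zone I, w=75) cum 75
  y=3 (Zone V, w=40) cum 115
  y=4 (Zone II, w=75) cum 190  ← median
  y=6 (Zone IV, w=40) cum 230
  y=8 (Zone III, w=3) cum 233
⇒ y* = 4

(6, 4)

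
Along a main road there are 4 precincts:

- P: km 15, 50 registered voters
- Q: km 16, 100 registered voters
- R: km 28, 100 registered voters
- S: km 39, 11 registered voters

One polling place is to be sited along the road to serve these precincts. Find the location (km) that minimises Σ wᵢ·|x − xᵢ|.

x = 16

For a sum of weighted absolute distances on a line, the optimum is the weighted median (not the mean). Total weight W = 261; half-weight = 130.5.
Sort by position and accumulate weight:
  km 15 (P, w=50) → cum 50
  km 16 (Q, w=100) → cum 150  ≥ 130.5 → median here
  km 28 (R, w=100) → cum 250
  km 39 (S, w=11) → cum 261
Optimal location: km 16.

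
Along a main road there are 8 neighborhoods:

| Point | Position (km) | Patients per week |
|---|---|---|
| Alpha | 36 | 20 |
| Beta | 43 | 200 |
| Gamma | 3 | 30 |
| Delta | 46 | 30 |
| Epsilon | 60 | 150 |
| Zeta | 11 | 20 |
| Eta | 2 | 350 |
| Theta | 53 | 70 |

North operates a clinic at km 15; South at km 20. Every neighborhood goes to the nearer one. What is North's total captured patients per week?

The indifferent point is the midpoint (15+20)/2 = 17.5; neighborhoods left of it (closer to North at 15) go to North, those right go to South.
  Eta at 2 (w=350) → North
  Gamma at 3 (w=30) → North
  Zeta at 11 (w=20) → North
  Alpha at 36 (w=20) → South
  Beta at 43 (w=200) → South
  Delta at 46 (w=30) → South
  Theta at 53 (w=70) → South
  Epsilon at 60 (w=150) → South
North captures 400; South captures 470.

400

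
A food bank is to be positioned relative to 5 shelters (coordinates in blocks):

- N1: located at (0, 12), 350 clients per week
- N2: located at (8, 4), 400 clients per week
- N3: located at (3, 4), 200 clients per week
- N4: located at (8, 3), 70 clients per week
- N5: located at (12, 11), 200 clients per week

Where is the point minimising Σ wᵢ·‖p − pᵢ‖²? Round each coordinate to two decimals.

(5.54, 7.39)

The minimiser of Σwᵢ‖p−pᵢ‖² is the weighted centroid p* = (Σwᵢpᵢ)/(Σwᵢ).
Σwᵢ = 1220.
Σwᵢxᵢ = 350·0 + 400·8 + 200·3 + 70·8 + 200·12 = 6760.
Σwᵢyᵢ = 350·12 + 400·4 + 200·4 + 70·3 + 200·11 = 9010.
x* = 6760/1220 = 5.54, y* = 9010/1220 = 7.39.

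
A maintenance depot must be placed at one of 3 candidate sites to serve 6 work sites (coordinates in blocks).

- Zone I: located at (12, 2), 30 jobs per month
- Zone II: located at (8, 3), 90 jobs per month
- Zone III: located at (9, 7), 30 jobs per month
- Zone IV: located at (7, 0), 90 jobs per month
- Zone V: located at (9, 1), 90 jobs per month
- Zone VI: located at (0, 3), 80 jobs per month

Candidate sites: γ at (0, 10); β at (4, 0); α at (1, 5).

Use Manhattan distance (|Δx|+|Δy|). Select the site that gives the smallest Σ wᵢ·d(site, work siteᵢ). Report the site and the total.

Total weighted distance at each candidate:
  γ (0, 10): total = 6020
  β (4, 0): total = 2660
  α (1, 5): total = 3840
Minimum is at β with total 2660 blocks.

β, total 2660 blocks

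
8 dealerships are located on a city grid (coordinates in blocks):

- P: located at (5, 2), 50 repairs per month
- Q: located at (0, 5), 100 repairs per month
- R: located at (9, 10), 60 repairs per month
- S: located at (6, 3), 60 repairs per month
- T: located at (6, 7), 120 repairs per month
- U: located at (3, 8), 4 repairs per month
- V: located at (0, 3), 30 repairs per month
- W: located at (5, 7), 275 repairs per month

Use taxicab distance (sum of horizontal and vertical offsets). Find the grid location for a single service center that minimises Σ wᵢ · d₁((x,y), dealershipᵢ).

Manhattan distance separates: Σwᵢ(|x−xᵢ|+|y−yᵢ|) = Σwᵢ|x−xᵢ| + Σwᵢ|y−yᵢ|, so x and y are optimised independently as 1-D weighted medians.
Total weight W = 699; half = 349.5.
x-coordinate, sorted with cumulative weight:
  x=0 (Q, w=100) cum 100
  x=0 (V, w=30) cum 130
  x=3 (U, w=4) cum 134
  x=5 (P, w=50) cum 184
  x=5 (W, w=275) cum 459  ← median
  x=6 (S, w=60) cum 519
  x=6 (T, w=120) cum 639
  x=9 (R, w=60) cum 699
⇒ x* = 5
y-coordinate, sorted with cumulative weight:
  y=2 (P, w=50) cum 50
  y=3 (S, w=60) cum 110
  y=3 (V, w=30) cum 140
  y=5 (Q, w=100) cum 240
  y=7 (T, w=120) cum 360  ← median
  y=7 (W, w=275) cum 635
  y=8 (U, w=4) cum 639
  y=10 (R, w=60) cum 699
⇒ y* = 7

(5, 7)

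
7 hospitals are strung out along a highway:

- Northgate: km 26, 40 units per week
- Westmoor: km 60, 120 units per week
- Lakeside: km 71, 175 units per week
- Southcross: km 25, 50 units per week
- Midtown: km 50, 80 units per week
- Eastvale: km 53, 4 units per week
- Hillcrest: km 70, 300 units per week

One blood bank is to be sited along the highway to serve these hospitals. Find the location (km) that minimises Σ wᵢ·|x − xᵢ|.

x = 70

For a sum of weighted absolute distances on a line, the optimum is the weighted median (not the mean). Total weight W = 769; half-weight = 384.5.
Sort by position and accumulate weight:
  km 25 (Southcross, w=50) → cum 50
  km 26 (Northgate, w=40) → cum 90
  km 50 (Midtown, w=80) → cum 170
  km 53 (Eastvale, w=4) → cum 174
  km 60 (Westmoor, w=120) → cum 294
  km 70 (Hillcrest, w=300) → cum 594  ≥ 384.5 → median here
  km 71 (Lakeside, w=175) → cum 769
Optimal location: km 70.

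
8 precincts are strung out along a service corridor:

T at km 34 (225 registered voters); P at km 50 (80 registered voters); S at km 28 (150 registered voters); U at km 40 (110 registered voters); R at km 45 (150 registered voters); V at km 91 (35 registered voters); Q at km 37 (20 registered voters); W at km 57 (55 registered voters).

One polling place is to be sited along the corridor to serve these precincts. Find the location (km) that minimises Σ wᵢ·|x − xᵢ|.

For a sum of weighted absolute distances on a line, the optimum is the weighted median (not the mean). Total weight W = 825; half-weight = 412.5.
Sort by position and accumulate weight:
  km 28 (S, w=150) → cum 150
  km 34 (T, w=225) → cum 375
  km 37 (Q, w=20) → cum 395
  km 40 (U, w=110) → cum 505  ≥ 412.5 → median here
  km 45 (R, w=150) → cum 655
  km 50 (P, w=80) → cum 735
  km 57 (W, w=55) → cum 790
  km 91 (V, w=35) → cum 825
Optimal location: km 40.

x = 40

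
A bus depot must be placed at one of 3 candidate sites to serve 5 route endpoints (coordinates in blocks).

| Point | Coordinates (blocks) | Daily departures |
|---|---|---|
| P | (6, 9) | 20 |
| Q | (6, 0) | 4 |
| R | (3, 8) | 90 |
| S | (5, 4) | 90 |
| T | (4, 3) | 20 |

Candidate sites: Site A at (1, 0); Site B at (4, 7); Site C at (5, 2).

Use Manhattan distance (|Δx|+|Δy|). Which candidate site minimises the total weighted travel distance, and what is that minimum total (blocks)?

Total weighted distance at each candidate:
  Site A (1, 0): total = 2040
  Site B (4, 7): total = 736
  Site C (5, 2): total = 1112
Minimum is at Site B with total 736 blocks.

Site B, total 736 blocks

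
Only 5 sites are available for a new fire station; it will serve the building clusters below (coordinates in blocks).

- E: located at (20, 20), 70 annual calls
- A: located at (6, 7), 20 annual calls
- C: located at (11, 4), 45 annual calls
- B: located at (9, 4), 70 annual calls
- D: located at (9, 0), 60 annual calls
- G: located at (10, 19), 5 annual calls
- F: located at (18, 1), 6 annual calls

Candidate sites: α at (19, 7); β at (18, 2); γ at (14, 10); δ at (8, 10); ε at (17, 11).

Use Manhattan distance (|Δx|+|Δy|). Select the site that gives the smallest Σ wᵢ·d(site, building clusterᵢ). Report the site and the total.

δ, total 3364 blocks

Total weighted distance at each candidate:
  α (19, 7): total = 3812
  β (18, 2): total = 3706
  γ (14, 10): total = 3558
  δ (8, 10): total = 3364
  ε (17, 11): total = 4056
Minimum is at δ with total 3364 blocks.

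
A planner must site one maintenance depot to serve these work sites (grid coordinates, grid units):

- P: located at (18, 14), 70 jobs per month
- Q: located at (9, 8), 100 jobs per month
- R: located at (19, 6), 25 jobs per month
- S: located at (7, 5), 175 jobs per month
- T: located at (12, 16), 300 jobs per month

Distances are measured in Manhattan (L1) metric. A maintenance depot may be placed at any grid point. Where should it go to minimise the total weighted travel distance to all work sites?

Manhattan distance separates: Σwᵢ(|x−xᵢ|+|y−yᵢ|) = Σwᵢ|x−xᵢ| + Σwᵢ|y−yᵢ|, so x and y are optimised independently as 1-D weighted medians.
Total weight W = 670; half = 335.
x-coordinate, sorted with cumulative weight:
  x=7 (S, w=175) cum 175
  x=9 (Q, w=100) cum 275
  x=12 (T, w=300) cum 575  ← median
  x=18 (P, w=70) cum 645
  x=19 (R, w=25) cum 670
⇒ x* = 12
y-coordinate, sorted with cumulative weight:
  y=5 (S, w=175) cum 175
  y=6 (R, w=25) cum 200
  y=8 (Q, w=100) cum 300
  y=14 (P, w=70) cum 370  ← median
  y=16 (T, w=300) cum 670
⇒ y* = 14

(12, 14)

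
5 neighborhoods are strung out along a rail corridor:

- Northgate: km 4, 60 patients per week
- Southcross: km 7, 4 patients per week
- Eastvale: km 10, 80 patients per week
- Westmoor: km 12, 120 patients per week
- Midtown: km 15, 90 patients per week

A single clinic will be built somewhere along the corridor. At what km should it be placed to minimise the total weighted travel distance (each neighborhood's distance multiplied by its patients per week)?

x = 12

For a sum of weighted absolute distances on a line, the optimum is the weighted median (not the mean). Total weight W = 354; half-weight = 177.
Sort by position and accumulate weight:
  km 4 (Northgate, w=60) → cum 60
  km 7 (Southcross, w=4) → cum 64
  km 10 (Eastvale, w=80) → cum 144
  km 12 (Westmoor, w=120) → cum 264  ≥ 177 → median here
  km 15 (Midtown, w=90) → cum 354
Optimal location: km 12.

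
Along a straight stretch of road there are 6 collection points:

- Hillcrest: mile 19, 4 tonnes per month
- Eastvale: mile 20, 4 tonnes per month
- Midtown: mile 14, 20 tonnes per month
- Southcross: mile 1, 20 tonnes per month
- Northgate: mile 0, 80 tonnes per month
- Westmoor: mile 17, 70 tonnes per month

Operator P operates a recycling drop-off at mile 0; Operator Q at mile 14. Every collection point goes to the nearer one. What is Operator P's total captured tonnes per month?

The indifferent point is the midpoint (0+14)/2 = 7; collection points left of it (closer to Operator P at 0) go to Operator P, those right go to Operator Q.
  Northgate at 0 (w=80) → Operator P
  Southcross at 1 (w=20) → Operator P
  Midtown at 14 (w=20) → Operator Q
  Westmoor at 17 (w=70) → Operator Q
  Hillcrest at 19 (w=4) → Operator Q
  Eastvale at 20 (w=4) → Operator Q
Operator P captures 100; Operator Q captures 98.

100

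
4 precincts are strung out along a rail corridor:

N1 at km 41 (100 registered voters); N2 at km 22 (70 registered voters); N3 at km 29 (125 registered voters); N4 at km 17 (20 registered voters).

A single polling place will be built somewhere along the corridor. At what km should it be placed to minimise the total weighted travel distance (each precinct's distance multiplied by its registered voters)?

x = 29

For a sum of weighted absolute distances on a line, the optimum is the weighted median (not the mean). Total weight W = 315; half-weight = 157.5.
Sort by position and accumulate weight:
  km 17 (N4, w=20) → cum 20
  km 22 (N2, w=70) → cum 90
  km 29 (N3, w=125) → cum 215  ≥ 157.5 → median here
  km 41 (N1, w=100) → cum 315
Optimal location: km 29.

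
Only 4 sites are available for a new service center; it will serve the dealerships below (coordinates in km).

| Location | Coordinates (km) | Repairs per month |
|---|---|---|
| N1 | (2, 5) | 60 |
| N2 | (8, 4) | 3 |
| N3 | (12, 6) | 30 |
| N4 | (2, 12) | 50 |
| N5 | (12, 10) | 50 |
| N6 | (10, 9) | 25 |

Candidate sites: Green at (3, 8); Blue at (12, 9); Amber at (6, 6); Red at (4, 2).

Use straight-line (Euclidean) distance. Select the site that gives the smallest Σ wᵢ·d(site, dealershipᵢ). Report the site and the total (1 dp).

Amber, total 1282.0 km

Total weighted distance at each candidate:
  Green (3, 8): total = 1329.4
  Blue (12, 9): total = 1377.4
  Amber (6, 6): total = 1282.0
  Red (4, 2): total = 1804.2
Minimum is at Amber with total 1282.0 km.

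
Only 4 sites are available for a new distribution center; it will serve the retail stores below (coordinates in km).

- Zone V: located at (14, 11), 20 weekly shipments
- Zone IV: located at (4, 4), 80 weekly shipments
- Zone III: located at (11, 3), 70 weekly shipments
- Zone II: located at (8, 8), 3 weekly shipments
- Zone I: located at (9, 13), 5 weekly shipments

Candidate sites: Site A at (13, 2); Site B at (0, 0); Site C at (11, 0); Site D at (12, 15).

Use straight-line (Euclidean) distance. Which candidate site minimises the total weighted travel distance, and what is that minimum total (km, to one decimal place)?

Total weighted distance at each candidate:
  Site A (13, 2): total = 1157.2
  Site B (0, 0): total = 1719.8
  Site C (11, 0): total = 1174.4
  Site D (12, 15): total = 2062.7
Minimum is at Site A with total 1157.2 km.

Site A, total 1157.2 km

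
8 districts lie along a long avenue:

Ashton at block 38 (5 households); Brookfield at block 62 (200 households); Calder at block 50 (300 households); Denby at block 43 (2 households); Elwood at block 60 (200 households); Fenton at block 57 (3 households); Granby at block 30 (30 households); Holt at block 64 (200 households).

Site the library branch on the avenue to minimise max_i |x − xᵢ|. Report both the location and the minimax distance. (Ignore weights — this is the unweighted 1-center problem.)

The 1-center on a line is the midpoint of the two extreme points: leftmost at 30, rightmost at 64.
Optimal location = (30 + 64)/2 = 47; maximum distance = (64 − 30)/2 = 17.

location 47, max distance 17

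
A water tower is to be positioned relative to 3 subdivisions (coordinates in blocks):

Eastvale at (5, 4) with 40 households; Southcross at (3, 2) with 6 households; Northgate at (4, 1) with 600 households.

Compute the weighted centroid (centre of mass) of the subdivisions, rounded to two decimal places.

The minimiser of Σwᵢ‖p−pᵢ‖² is the weighted centroid p* = (Σwᵢpᵢ)/(Σwᵢ).
Σwᵢ = 646.
Σwᵢxᵢ = 40·5 + 6·3 + 600·4 = 2618.
Σwᵢyᵢ = 40·4 + 6·2 + 600·1 = 772.
x* = 2618/646 = 4.05, y* = 772/646 = 1.20.

(4.05, 1.20)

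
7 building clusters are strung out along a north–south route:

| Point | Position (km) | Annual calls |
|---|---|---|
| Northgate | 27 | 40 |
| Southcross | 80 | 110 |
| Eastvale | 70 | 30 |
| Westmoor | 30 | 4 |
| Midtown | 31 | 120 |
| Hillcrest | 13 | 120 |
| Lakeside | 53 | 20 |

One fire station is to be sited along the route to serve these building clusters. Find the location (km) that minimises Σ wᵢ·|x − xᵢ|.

For a sum of weighted absolute distances on a line, the optimum is the weighted median (not the mean). Total weight W = 444; half-weight = 222.
Sort by position and accumulate weight:
  km 13 (Hillcrest, w=120) → cum 120
  km 27 (Northgate, w=40) → cum 160
  km 30 (Westmoor, w=4) → cum 164
  km 31 (Midtown, w=120) → cum 284  ≥ 222 → median here
  km 53 (Lakeside, w=20) → cum 304
  km 70 (Eastvale, w=30) → cum 334
  km 80 (Southcross, w=110) → cum 444
Optimal location: km 31.

x = 31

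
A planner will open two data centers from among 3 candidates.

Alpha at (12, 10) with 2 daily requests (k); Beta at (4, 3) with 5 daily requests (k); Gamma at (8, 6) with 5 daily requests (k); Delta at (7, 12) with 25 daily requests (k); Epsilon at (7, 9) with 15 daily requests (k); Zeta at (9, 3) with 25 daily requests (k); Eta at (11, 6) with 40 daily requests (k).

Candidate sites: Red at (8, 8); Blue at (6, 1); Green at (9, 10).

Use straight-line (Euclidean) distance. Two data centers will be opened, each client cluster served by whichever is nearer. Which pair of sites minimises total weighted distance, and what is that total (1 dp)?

Evaluate every pair (each demand assigned to the nearer of the two):
  {Red, Blue}: total = 391.7
  {Red, Green}: total = 411.6
  {Blue, Green}: total = 414.0
Best pair: {Red, Blue} with total 391.7.

{Red, Blue}, total 391.7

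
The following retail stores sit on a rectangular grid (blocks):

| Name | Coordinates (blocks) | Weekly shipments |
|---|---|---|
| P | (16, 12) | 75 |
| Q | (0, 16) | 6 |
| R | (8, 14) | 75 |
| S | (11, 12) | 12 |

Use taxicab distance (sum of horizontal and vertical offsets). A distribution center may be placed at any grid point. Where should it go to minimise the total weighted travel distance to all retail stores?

(11, 12)

Manhattan distance separates: Σwᵢ(|x−xᵢ|+|y−yᵢ|) = Σwᵢ|x−xᵢ| + Σwᵢ|y−yᵢ|, so x and y are optimised independently as 1-D weighted medians.
Total weight W = 168; half = 84.
x-coordinate, sorted with cumulative weight:
  x=0 (Q, w=6) cum 6
  x=8 (R, w=75) cum 81
  x=11 (S, w=12) cum 93  ← median
  x=16 (P, w=75) cum 168
⇒ x* = 11
y-coordinate, sorted with cumulative weight:
  y=12 (P, w=75) cum 75
  y=12 (S, w=12) cum 87  ← median
  y=14 (R, w=75) cum 162
  y=16 (Q, w=6) cum 168
⇒ y* = 12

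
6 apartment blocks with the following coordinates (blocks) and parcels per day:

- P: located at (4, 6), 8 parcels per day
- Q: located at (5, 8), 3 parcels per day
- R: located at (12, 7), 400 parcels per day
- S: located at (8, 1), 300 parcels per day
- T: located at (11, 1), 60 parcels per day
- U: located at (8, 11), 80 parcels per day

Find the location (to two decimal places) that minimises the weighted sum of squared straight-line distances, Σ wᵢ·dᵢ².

The minimiser of Σwᵢ‖p−pᵢ‖² is the weighted centroid p* = (Σwᵢpᵢ)/(Σwᵢ).
Σwᵢ = 851.
Σwᵢxᵢ = 8·4 + 3·5 + 400·12 + 300·8 + 60·11 + 80·8 = 8547.
Σwᵢyᵢ = 8·6 + 3·8 + 400·7 + 300·1 + 60·1 + 80·11 = 4112.
x* = 8547/851 = 10.04, y* = 4112/851 = 4.83.

(10.04, 4.83)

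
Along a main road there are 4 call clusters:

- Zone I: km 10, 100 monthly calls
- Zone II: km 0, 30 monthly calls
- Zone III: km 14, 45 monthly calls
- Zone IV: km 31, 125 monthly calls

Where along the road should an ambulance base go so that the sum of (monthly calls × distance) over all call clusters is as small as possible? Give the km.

x = 14

For a sum of weighted absolute distances on a line, the optimum is the weighted median (not the mean). Total weight W = 300; half-weight = 150.
Sort by position and accumulate weight:
  km 0 (Zone II, w=30) → cum 30
  km 10 (Zone I, w=100) → cum 130
  km 14 (Zone III, w=45) → cum 175  ≥ 150 → median here
  km 31 (Zone IV, w=125) → cum 300
Optimal location: km 14.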